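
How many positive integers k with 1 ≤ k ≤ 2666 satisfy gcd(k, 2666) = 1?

Factor 2666: 2666 = 2 · 31 · 43.
φ(2) = 2 − 1 = 1.
φ(31) = 31 − 1 = 30.
φ(43) = 43 − 1 = 42.
Since φ is multiplicative, φ(2666) = 1 · 30 · 42 = 1260.

1260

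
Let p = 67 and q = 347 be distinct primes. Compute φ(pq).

22836

φ(n) = (p − 1)(q − 1) = (67−1)(347−1) = 66·346 = 22836.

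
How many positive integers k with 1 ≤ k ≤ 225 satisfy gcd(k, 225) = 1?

First factor: 225 = 3^2 * 5^2.
φ(225) = 225 · (1 − 1/3) · (1 − 1/5)
       = 225 · 8/15 = 120.

120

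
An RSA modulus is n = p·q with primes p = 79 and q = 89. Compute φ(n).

φ(pq) = (p−1)(q−1) = 78 · 88 = 6864.

6864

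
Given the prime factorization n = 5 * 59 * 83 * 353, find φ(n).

φ(5) = 5 − 1 = 4.
φ(59) = 59 − 1 = 58.
φ(83) = 83 − 1 = 82.
φ(353) = 353 − 1 = 352.
Since φ is multiplicative, φ(8643205) = 4 · 58 · 82 · 352 = 6696448.

6696448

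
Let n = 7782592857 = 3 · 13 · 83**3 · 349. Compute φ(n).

φ(3) = 3 − 1 = 2.
φ(13) = 13 − 1 = 12.
φ(83^3) = 83^2·(83−1) = 6889·82 = 564898.
φ(349) = 349 − 1 = 348.
Since φ is multiplicative, φ(7782592857) = 2 · 12 · 564898 · 348 = 4718028096.

4718028096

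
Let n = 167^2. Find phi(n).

φ(167^2) = 167^2 − 167^1 = 27889 − 167 = 27722.

27722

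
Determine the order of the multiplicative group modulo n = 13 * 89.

φ(1157) = 1157 · (1 − 1/13) · (1 − 1/89)
       = 1157 · 1056/1157 = 1056.

1056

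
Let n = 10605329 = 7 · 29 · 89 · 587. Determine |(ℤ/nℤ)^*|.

8663424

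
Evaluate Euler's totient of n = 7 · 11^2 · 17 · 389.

φ(5601211) = 5601211 · (1 − 1/7) · (1 − 1/11) · (1 − 1/17) · (1 − 1/389)
       = 5601211 · 372480/509201 = 4097280.

4097280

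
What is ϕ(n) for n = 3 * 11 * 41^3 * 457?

φ(3) = 3 − 1 = 2.
φ(11) = 11 − 1 = 10.
φ(41^3) = 41^2·(41−1) = 1681·40 = 67240.
φ(457) = 457 − 1 = 456.
Since φ is multiplicative, φ(1039397601) = 2 · 10 · 67240 · 456 = 613228800.

613228800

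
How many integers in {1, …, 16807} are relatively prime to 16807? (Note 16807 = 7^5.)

14406

φ(7^5) = 7^5 − 7^4 = 16807 − 2401 = 14406.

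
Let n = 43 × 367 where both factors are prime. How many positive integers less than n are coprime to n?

15372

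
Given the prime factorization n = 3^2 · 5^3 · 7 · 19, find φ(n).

φ(149625) = 149625 · (1 − 1/3) · (1 − 1/5) · (1 − 1/7) · (1 − 1/19)
       = 149625 · 864/1995 = 64800.

64800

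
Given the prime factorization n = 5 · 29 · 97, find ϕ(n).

φ(14065) = 14065 · (1 − 1/5) · (1 − 1/29) · (1 − 1/97)
       = 14065 · 10752/14065 = 10752.

10752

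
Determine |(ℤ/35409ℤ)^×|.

35409 = 3 * 11 * 29 * 37.
φ(35409) = 35409 · (1 − 1/3) · (1 − 1/11) · (1 − 1/29) · (1 − 1/37)
       = 35409 · 20160/35409 = 20160.

20160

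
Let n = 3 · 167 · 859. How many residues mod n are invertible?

284856

φ(3) = 3 − 1 = 2.
φ(167) = 167 − 1 = 166.
φ(859) = 859 − 1 = 858.
φ(430359) = 2 × 166 × 858 = 284856.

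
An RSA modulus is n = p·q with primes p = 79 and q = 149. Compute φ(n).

11544

φ(11771) = 11771 · (1 − 1/79) · (1 − 1/149)
       = 11771 · 11544/11771 = 11544.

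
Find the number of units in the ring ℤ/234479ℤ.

181440

Prime factorization: 234479 = 7 · 19 · 41 · 43.
φ(7) = 7 − 1 = 6.
φ(19) = 19 − 1 = 18.
φ(41) = 41 − 1 = 40.
φ(43) = 43 − 1 = 42.
Multiply: 6 · 18 · 40 · 42 = 181440.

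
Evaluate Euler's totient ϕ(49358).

Factor 49358: 49358 = 2 · 23 · 29 · 37.
φ(49358) = 49358 · (1 − 1/2) · (1 − 1/23) · (1 − 1/29) · (1 − 1/37)
       = 49358 · 22176/49358 = 22176.

22176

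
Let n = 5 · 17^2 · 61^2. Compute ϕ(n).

3982080

φ(5) = 5 − 1 = 4.
φ(17^2) = 17^1·(17−1) = 17·16 = 272.
φ(61^2) = 61^2 − 61^1 = 3721 − 61 = 3660.
φ(5376845) = 4 × 272 × 3660 = 3982080.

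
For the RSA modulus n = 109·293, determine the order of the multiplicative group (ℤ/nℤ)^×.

31536

φ(109) = 109 − 1 = 108.
φ(293) = 293 − 1 = 292.
φ(31937) = 108 × 292 = 31536.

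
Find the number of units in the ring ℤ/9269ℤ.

7920

First factor: 9269 = 13 × 23 × 31.
φ(13) = 13 − 1 = 12.
φ(23) = 23 − 1 = 22.
φ(31) = 31 − 1 = 30.
Since φ is multiplicative, φ(9269) = 12 · 22 · 30 = 7920.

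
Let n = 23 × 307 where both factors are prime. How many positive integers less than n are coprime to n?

φ(23) = 23 − 1 = 22.
φ(307) = 307 − 1 = 306.
Multiply: 22 · 306 = 6732.

6732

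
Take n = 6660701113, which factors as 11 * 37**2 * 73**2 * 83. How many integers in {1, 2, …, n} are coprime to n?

5740813440

φ(11) = 11 − 1 = 10.
φ(37^2) = 37^1·(37−1) = 37·36 = 1332.
φ(73^2) = 73^2 − 73^1 = 5329 − 73 = 5256.
φ(83) = 83 − 1 = 82.
Since φ is multiplicative, φ(6660701113) = 10 · 1332 · 5256 · 82 = 5740813440.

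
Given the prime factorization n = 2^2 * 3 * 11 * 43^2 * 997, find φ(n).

φ(2^2) = 2^2 − 2^1 = 4 − 2 = 2.
φ(3) = 3 − 1 = 2.
φ(11) = 11 − 1 = 10.
φ(43^2) = 43^2 − 43^1 = 1849 − 43 = 1806.
φ(997) = 997 − 1 = 996.
Multiply: 2 · 2 · 10 · 1806 · 996 = 71951040.

71951040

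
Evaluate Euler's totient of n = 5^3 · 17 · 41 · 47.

φ(4094875) = 4094875 · (1 − 1/5) · (1 − 1/17) · (1 − 1/41) · (1 − 1/47)
       = 4094875 · 117760/163795 = 2944000.

2944000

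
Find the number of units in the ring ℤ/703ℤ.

648

Factor 703: 703 = 19 · 37.
φ(703) = 703 · (1 − 1/19) · (1 − 1/37)
       = 703 · 648/703 = 648.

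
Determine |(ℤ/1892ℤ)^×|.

840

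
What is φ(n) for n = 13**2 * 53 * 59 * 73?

33875712

φ(13^2) = 13^2 − 13^1 = 169 − 13 = 156.
φ(53) = 53 − 1 = 52.
φ(59) = 59 − 1 = 58.
φ(73) = 73 − 1 = 72.
Multiply: 156 · 52 · 58 · 72 = 33875712.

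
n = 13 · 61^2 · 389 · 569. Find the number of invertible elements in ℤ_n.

9679265280

φ(13) = 13 − 1 = 12.
φ(61^2) = 61^1·(61−1) = 61·60 = 3660.
φ(389) = 389 − 1 = 388.
φ(569) = 569 − 1 = 568.
Since φ is multiplicative, φ(10706928193) = 12 · 3660 · 388 · 568 = 9679265280.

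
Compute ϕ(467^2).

φ(467^2) = 467^1·(467−1) = 467·466 = 217622.

217622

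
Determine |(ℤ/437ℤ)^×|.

437 = 19 * 23.
φ(19) = 19 − 1 = 18.
φ(23) = 23 − 1 = 22.
φ(437) = 18 × 22 = 396.

396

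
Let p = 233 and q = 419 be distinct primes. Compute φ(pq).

φ(n) = (p − 1)(q − 1) = (233−1)(419−1) = 232·418 = 96976.

96976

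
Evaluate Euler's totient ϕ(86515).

58080

First factor: 86515 = 5 · 11^3 · 13.
φ(5) = 5 − 1 = 4.
φ(11^3) = 11^3 − 11^2 = 1331 − 121 = 1210.
φ(13) = 13 − 1 = 12.
φ(86515) = 4 × 1210 × 12 = 58080.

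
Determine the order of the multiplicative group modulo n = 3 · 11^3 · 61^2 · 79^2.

54578066400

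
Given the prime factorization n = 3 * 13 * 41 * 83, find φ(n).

φ(3) = 3 − 1 = 2.
φ(13) = 13 − 1 = 12.
φ(41) = 41 − 1 = 40.
φ(83) = 83 − 1 = 82.
Since φ is multiplicative, φ(132717) = 2 · 12 · 40 · 82 = 78720.

78720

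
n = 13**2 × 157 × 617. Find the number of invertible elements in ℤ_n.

φ(13^2) = 13^2 − 13^1 = 169 − 13 = 156.
φ(157) = 157 − 1 = 156.
φ(617) = 617 − 1 = 616.
Since φ is multiplicative, φ(16370861) = 156 · 156 · 616 = 14990976.

14990976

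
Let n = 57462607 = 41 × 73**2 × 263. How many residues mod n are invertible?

55082880

φ(57462607) = 57462607 · (1 − 1/41) · (1 − 1/73) · (1 − 1/263)
       = 57462607 · 754560/787159 = 55082880.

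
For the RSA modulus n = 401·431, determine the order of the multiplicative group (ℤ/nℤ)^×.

φ(n) = (p − 1)(q − 1) = (401−1)(431−1) = 400·430 = 172000.

172000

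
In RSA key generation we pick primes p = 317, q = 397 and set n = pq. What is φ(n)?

125136

φ(317) = 317 − 1 = 316.
φ(397) = 397 − 1 = 396.
Since φ is multiplicative, φ(125849) = 316 · 396 = 125136.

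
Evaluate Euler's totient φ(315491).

315491 = 11 * 23 * 29 * 43.
φ(315491) = 315491 · (1 − 1/11) · (1 − 1/23) · (1 − 1/29) · (1 − 1/43)
       = 315491 · 258720/315491 = 258720.

258720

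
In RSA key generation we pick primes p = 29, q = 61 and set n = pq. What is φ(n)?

1680

φ(n) = (p − 1)(q − 1) = (29−1)(61−1) = 28·60 = 1680.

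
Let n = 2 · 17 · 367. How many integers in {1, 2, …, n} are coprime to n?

5856

φ(12478) = 12478 · (1 − 1/2) · (1 − 1/17) · (1 − 1/367)
       = 12478 · 5856/12478 = 5856.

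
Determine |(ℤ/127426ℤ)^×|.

56784

Prime factorization: 127426 = 2 × 13^3 × 29.
φ(2) = 2 − 1 = 1.
φ(13^3) = 13^2·(13−1) = 169·12 = 2028.
φ(29) = 29 − 1 = 28.
φ(127426) = 1 × 2028 × 28 = 56784.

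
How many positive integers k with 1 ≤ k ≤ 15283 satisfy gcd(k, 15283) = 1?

13440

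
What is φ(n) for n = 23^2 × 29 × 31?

φ(475571) = 475571 · (1 − 1/23) · (1 − 1/29) · (1 − 1/31)
       = 475571 · 18480/20677 = 425040.

425040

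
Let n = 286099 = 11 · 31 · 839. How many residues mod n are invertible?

251400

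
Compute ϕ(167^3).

φ(167^3) = 167^2·(167−1) = 27889·166 = 4629574.

4629574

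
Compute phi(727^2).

φ(727^2) = 727^1·(727−1) = 727·726 = 527802.

527802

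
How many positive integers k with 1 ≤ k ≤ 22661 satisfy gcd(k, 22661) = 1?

First factor: 22661 = 17 · 31 · 43.
φ(22661) = 22661 · (1 − 1/17) · (1 − 1/31) · (1 − 1/43)
       = 22661 · 20160/22661 = 20160.

20160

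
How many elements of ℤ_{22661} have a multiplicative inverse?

20160

22661 = 17 × 31 × 43.
φ(22661) = 22661 · (1 − 1/17) · (1 − 1/31) · (1 − 1/43)
       = 22661 · 20160/22661 = 20160.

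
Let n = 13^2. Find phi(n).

φ(169) = 169 · (1 − 1/13)
       = 169 · 12/13 = 156.

156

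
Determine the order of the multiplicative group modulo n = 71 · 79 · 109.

589680

φ(611381) = 611381 · (1 − 1/71) · (1 − 1/79) · (1 − 1/109)
       = 611381 · 589680/611381 = 589680.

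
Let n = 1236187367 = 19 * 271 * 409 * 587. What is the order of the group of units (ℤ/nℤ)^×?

φ(1236187367) = 1236187367 · (1 − 1/19) · (1 − 1/271) · (1 − 1/409) · (1 − 1/587)
       = 1236187367 · 1161967680/1236187367 = 1161967680.

1161967680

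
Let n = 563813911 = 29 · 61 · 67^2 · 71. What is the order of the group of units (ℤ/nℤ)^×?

520027200

φ(29) = 29 − 1 = 28.
φ(61) = 61 − 1 = 60.
φ(67^2) = 67^1·(67−1) = 67·66 = 4422.
φ(71) = 71 − 1 = 70.
Multiply: 28 · 60 · 4422 · 70 = 520027200.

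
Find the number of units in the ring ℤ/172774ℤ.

Prime factorization: 172774 = 2 × 7^2 × 41 × 43.
φ(172774) = 172774 · (1 − 1/2) · (1 − 1/7) · (1 − 1/41) · (1 − 1/43)
       = 172774 · 10080/24682 = 70560.

70560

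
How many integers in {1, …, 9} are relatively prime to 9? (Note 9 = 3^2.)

φ(9) = 9 · (1 − 1/3)
       = 9 · 2/3 = 6.

6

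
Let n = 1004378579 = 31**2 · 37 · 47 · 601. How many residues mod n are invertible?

φ(1004378579) = 1004378579 · (1 − 1/31) · (1 − 1/37) · (1 − 1/47) · (1 − 1/601)
       = 1004378579 · 29808000/32399309 = 924048000.

924048000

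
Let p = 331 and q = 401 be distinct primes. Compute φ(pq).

φ(n) = (p − 1)(q − 1) = (331−1)(401−1) = 330·400 = 132000.

132000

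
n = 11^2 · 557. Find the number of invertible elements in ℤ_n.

61160

φ(11^2) = 11^2 − 11^1 = 121 − 11 = 110.
φ(557) = 557 − 1 = 556.
Since φ is multiplicative, φ(67397) = 110 · 556 = 61160.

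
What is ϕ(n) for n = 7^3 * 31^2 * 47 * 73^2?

φ(7^3) = 7^2·(7−1) = 49·6 = 294.
φ(31^2) = 31^2 − 31^1 = 961 − 31 = 930.
φ(47) = 47 − 1 = 46.
φ(73^2) = 73^1·(73−1) = 73·72 = 5256.
φ(82558365449) = 294 × 930 × 46 × 5256 = 66106393920.

66106393920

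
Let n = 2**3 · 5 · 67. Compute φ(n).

1056

φ(2^3) = 2^3 − 2^2 = 8 − 4 = 4.
φ(5) = 5 − 1 = 4.
φ(67) = 67 − 1 = 66.
Since φ is multiplicative, φ(2680) = 4 · 4 · 66 = 1056.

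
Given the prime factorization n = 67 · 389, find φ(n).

25608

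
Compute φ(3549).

1872

Factor 3549: 3549 = 3 · 7 · 13^2.
φ(3549) = 3549 · (1 − 1/3) · (1 − 1/7) · (1 − 1/13)
       = 3549 · 144/273 = 1872.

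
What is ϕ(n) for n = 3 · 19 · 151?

5400

φ(3) = 3 − 1 = 2.
φ(19) = 19 − 1 = 18.
φ(151) = 151 − 1 = 150.
φ(8607) = 2 × 18 × 150 = 5400.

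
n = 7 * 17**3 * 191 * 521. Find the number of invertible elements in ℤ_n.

φ(3422282801) = 3422282801 · (1 − 1/7) · (1 − 1/17) · (1 − 1/191) · (1 − 1/521)
       = 3422282801 · 9484800/11841809 = 2741107200.

2741107200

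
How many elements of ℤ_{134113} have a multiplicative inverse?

Factor 134113: 134113 = 7^3 · 17 · 23.
φ(7^3) = 7^2·(7−1) = 49·6 = 294.
φ(17) = 17 − 1 = 16.
φ(23) = 23 − 1 = 22.
φ(134113) = 294 × 16 × 22 = 103488.

103488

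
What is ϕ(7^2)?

42

φ(7^2) = 7^1·(7−1) = 7·6 = 42.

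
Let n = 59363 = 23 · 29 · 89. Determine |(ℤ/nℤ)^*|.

54208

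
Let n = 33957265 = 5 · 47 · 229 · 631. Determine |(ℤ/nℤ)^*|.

26429760

φ(33957265) = 33957265 · (1 − 1/5) · (1 − 1/47) · (1 − 1/229) · (1 − 1/631)
       = 33957265 · 26429760/33957265 = 26429760.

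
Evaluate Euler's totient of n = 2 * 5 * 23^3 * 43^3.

φ(9673616690) = 9673616690 · (1 − 1/2) · (1 − 1/5) · (1 − 1/23) · (1 − 1/43)
       = 9673616690 · 3696/9890 = 3615135216.

3615135216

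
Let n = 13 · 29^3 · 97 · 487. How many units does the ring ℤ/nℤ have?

φ(13) = 13 − 1 = 12.
φ(29^3) = 29^3 − 29^2 = 24389 − 841 = 23548.
φ(97) = 97 − 1 = 96.
φ(487) = 487 − 1 = 486.
Since φ is multiplicative, φ(14977455623) = 12 · 23548 · 96 · 486 = 13183865856.

13183865856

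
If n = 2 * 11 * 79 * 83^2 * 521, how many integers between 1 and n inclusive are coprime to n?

φ(2) = 2 − 1 = 1.
φ(11) = 11 − 1 = 10.
φ(79) = 79 − 1 = 78.
φ(83^2) = 83^1·(83−1) = 83·82 = 6806.
φ(521) = 521 − 1 = 520.
Since φ is multiplicative, φ(6237975722) = 1 · 10 · 78 · 6806 · 520 = 2760513600.

2760513600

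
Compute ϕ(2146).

1008

Factor 2146: 2146 = 2 × 29 × 37.
φ(2) = 2 − 1 = 1.
φ(29) = 29 − 1 = 28.
φ(37) = 37 − 1 = 36.
Since φ is multiplicative, φ(2146) = 1 · 28 · 36 = 1008.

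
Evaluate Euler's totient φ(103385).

Prime factorization: 103385 = 5 · 23 · 29 · 31.
φ(103385) = 103385 · (1 − 1/5) · (1 − 1/23) · (1 − 1/29) · (1 − 1/31)
       = 103385 · 73920/103385 = 73920.

73920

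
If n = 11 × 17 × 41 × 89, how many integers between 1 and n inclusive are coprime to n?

563200

φ(682363) = 682363 · (1 − 1/11) · (1 − 1/17) · (1 − 1/41) · (1 − 1/89)
       = 682363 · 563200/682363 = 563200.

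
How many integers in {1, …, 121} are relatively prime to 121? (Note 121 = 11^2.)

110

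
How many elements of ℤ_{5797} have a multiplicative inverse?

Factor 5797: 5797 = 11 · 17 · 31.
φ(5797) = 5797 · (1 − 1/11) · (1 − 1/17) · (1 − 1/31)
       = 5797 · 4800/5797 = 4800.

4800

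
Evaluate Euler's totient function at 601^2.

φ(601^2) = 601^2 − 601^1 = 361201 − 601 = 360600.

360600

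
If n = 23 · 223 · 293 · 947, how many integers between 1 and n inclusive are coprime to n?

1349117088

φ(1423148759) = 1423148759 · (1 − 1/23) · (1 − 1/223) · (1 − 1/293) · (1 − 1/947)
       = 1423148759 · 1349117088/1423148759 = 1349117088.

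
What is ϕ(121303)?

90720

121303 = 7 * 13 * 31 * 43.
φ(7) = 7 − 1 = 6.
φ(13) = 13 − 1 = 12.
φ(31) = 31 − 1 = 30.
φ(43) = 43 − 1 = 42.
Since φ is multiplicative, φ(121303) = 6 · 12 · 30 · 42 = 90720.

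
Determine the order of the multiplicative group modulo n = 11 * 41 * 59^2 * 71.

φ(111465101) = 111465101 · (1 − 1/11) · (1 − 1/41) · (1 − 1/59) · (1 − 1/71)
       = 111465101 · 1624000/1889239 = 95816000.

95816000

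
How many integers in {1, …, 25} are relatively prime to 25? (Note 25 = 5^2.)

φ(5^2) = 5^2 − 5^1 = 25 − 5 = 20.

20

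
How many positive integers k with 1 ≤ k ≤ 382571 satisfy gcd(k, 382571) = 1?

382571 = 7 × 31 × 41 × 43.
φ(7) = 7 − 1 = 6.
φ(31) = 31 − 1 = 30.
φ(41) = 41 − 1 = 40.
φ(43) = 43 − 1 = 42.
Multiply: 6 · 30 · 40 · 42 = 302400.

302400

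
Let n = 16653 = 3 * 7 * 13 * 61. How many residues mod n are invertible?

8640

φ(3) = 3 − 1 = 2.
φ(7) = 7 − 1 = 6.
φ(13) = 13 − 1 = 12.
φ(61) = 61 − 1 = 60.
φ(16653) = 2 × 6 × 12 × 60 = 8640.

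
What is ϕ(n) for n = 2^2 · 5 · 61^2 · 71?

2049600

φ(5283820) = 5283820 · (1 − 1/2) · (1 − 1/5) · (1 − 1/61) · (1 − 1/71)
       = 5283820 · 16800/43310 = 2049600.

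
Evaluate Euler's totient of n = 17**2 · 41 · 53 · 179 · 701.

φ(17^2) = 17^2 − 17^1 = 289 − 17 = 272.
φ(41) = 41 − 1 = 40.
φ(53) = 53 − 1 = 52.
φ(179) = 179 − 1 = 178.
φ(701) = 701 − 1 = 700.
Multiply: 272 · 40 · 52 · 178 · 700 = 70493696000.

70493696000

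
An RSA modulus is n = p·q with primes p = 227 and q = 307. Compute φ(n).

φ(n) = (p − 1)(q − 1) = (227−1)(307−1) = 226·306 = 69156.

69156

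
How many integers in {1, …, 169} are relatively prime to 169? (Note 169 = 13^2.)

156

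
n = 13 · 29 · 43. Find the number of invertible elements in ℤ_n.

φ(16211) = 16211 · (1 − 1/13) · (1 − 1/29) · (1 − 1/43)
       = 16211 · 14112/16211 = 14112.

14112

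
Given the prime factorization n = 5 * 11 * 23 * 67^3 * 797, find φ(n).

207534011520

φ(303230760415) = 303230760415 · (1 − 1/5) · (1 − 1/11) · (1 − 1/23) · (1 − 1/67) · (1 − 1/797)
       = 303230760415 · 46231680/67549735 = 207534011520.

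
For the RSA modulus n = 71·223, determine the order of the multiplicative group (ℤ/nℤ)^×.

15540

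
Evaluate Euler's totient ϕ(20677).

20677 = 23 · 29 · 31.
φ(23) = 23 − 1 = 22.
φ(29) = 29 − 1 = 28.
φ(31) = 31 − 1 = 30.
Since φ is multiplicative, φ(20677) = 22 · 28 · 30 = 18480.

18480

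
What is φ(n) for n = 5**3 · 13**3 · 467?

φ(128249875) = 128249875 · (1 − 1/5) · (1 − 1/13) · (1 − 1/467)
       = 128249875 · 22368/30355 = 94504800.

94504800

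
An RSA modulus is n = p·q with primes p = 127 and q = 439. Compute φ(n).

φ(n) = (p − 1)(q − 1) = (127−1)(439−1) = 126·438 = 55188.

55188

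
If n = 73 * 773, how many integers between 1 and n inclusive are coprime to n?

φ(73) = 73 − 1 = 72.
φ(773) = 773 − 1 = 772.
Since φ is multiplicative, φ(56429) = 72 · 772 = 55584.

55584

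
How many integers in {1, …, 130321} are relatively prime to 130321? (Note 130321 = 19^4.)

φ(19^4) = 19^3·(19−1) = 6859·18 = 123462.

123462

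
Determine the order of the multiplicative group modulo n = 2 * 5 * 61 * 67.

15840

φ(40870) = 40870 · (1 − 1/2) · (1 − 1/5) · (1 − 1/61) · (1 − 1/67)
       = 40870 · 15840/40870 = 15840.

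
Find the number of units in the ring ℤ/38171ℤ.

38171 = 7^2 × 19 × 41.
φ(7^2) = 7^2 − 7^1 = 49 − 7 = 42.
φ(19) = 19 − 1 = 18.
φ(41) = 41 − 1 = 40.
Since φ is multiplicative, φ(38171) = 42 · 18 · 40 = 30240.

30240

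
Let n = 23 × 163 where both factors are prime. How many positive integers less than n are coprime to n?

For distinct primes, φ(pq) = (p−1)(q−1) = 22 × 162 = 3564.

3564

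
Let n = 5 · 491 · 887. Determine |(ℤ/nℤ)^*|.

1736560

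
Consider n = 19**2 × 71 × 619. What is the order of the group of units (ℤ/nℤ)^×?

14794920

φ(19^2) = 19^1·(19−1) = 19·18 = 342.
φ(71) = 71 − 1 = 70.
φ(619) = 619 − 1 = 618.
φ(15865589) = 342 × 70 × 618 = 14794920.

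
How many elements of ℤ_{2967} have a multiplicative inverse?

2967 = 3 · 23 · 43.
φ(2967) = 2967 · (1 − 1/3) · (1 − 1/23) · (1 − 1/43)
       = 2967 · 1848/2967 = 1848.

1848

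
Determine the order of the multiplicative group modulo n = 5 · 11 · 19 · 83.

59040

φ(5) = 5 − 1 = 4.
φ(11) = 11 − 1 = 10.
φ(19) = 19 − 1 = 18.
φ(83) = 83 − 1 = 82.
φ(86735) = 4 × 10 × 18 × 82 = 59040.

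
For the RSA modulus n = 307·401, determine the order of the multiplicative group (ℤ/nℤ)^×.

122400

φ(pq) = (p−1)(q−1) = 306 · 400 = 122400.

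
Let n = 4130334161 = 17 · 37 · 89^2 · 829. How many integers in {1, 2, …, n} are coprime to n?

3735300096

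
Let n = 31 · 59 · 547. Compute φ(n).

950040

φ(1000463) = 1000463 · (1 − 1/31) · (1 − 1/59) · (1 − 1/547)
       = 1000463 · 950040/1000463 = 950040.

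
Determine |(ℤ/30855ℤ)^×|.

First factor: 30855 = 3 · 5 · 11**2 · 17.
φ(3) = 3 − 1 = 2.
φ(5) = 5 − 1 = 4.
φ(11^2) = 11^1·(11−1) = 11·10 = 110.
φ(17) = 17 − 1 = 16.
φ(30855) = 2 × 4 × 110 × 16 = 14080.

14080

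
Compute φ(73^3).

383688

φ(389017) = 389017 · (1 − 1/73)
       = 389017 · 72/73 = 383688.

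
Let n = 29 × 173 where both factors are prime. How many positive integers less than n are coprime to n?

φ(pq) = (p−1)(q−1) = 28 · 172 = 4816.

4816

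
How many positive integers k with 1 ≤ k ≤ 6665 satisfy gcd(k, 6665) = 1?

5040

First factor: 6665 = 5 * 31 * 43.
φ(5) = 5 − 1 = 4.
φ(31) = 31 − 1 = 30.
φ(43) = 43 − 1 = 42.
Since φ is multiplicative, φ(6665) = 4 · 30 · 42 = 5040.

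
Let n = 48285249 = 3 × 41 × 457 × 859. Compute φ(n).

31299840

φ(3) = 3 − 1 = 2.
φ(41) = 41 − 1 = 40.
φ(457) = 457 − 1 = 456.
φ(859) = 859 − 1 = 858.
φ(48285249) = 2 × 40 × 456 × 858 = 31299840.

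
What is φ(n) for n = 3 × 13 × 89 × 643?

φ(2231853) = 2231853 · (1 − 1/3) · (1 − 1/13) · (1 − 1/89) · (1 − 1/643)
       = 2231853 · 1355904/2231853 = 1355904.

1355904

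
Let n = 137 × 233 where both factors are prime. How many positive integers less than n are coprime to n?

31552

φ(31921) = 31921 · (1 − 1/137) · (1 − 1/233)
       = 31921 · 31552/31921 = 31552.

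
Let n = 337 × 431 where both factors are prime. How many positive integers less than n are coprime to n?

144480

φ(337) = 337 − 1 = 336.
φ(431) = 431 − 1 = 430.
Multiply: 336 · 430 = 144480.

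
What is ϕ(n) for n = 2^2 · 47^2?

4324

φ(2^2) = 2^1·(2−1) = 2·1 = 2.
φ(47^2) = 47^2 − 47^1 = 2209 − 47 = 2162.
φ(8836) = 2 × 2162 = 4324.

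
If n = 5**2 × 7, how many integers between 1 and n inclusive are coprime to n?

120

φ(5^2) = 5^2 − 5^1 = 25 − 5 = 20.
φ(7) = 7 − 1 = 6.
Since φ is multiplicative, φ(175) = 20 · 6 = 120.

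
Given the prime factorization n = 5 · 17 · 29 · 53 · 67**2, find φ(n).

412059648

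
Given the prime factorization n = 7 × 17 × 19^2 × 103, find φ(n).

φ(7) = 7 − 1 = 6.
φ(17) = 17 − 1 = 16.
φ(19^2) = 19^2 − 19^1 = 361 − 19 = 342.
φ(103) = 103 − 1 = 102.
Since φ is multiplicative, φ(4424777) = 6 · 16 · 342 · 102 = 3348864.

3348864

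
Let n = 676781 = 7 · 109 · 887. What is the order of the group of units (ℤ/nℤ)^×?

φ(7) = 7 − 1 = 6.
φ(109) = 109 − 1 = 108.
φ(887) = 887 − 1 = 886.
Since φ is multiplicative, φ(676781) = 6 · 108 · 886 = 574128.

574128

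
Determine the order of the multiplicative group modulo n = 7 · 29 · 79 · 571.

φ(7) = 7 − 1 = 6.
φ(29) = 29 − 1 = 28.
φ(79) = 79 − 1 = 78.
φ(571) = 571 − 1 = 570.
φ(9157127) = 6 × 28 × 78 × 570 = 7469280.

7469280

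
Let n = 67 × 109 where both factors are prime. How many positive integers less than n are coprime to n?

7128

φ(67) = 67 − 1 = 66.
φ(109) = 109 − 1 = 108.
Multiply: 66 · 108 = 7128.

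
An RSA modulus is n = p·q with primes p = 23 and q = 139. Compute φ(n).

3036

φ(pq) = (p−1)(q−1) = 22 · 138 = 3036.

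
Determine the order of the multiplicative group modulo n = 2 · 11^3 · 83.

99220

φ(220946) = 220946 · (1 − 1/2) · (1 − 1/11) · (1 − 1/83)
       = 220946 · 820/1826 = 99220.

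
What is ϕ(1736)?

720

Prime factorization: 1736 = 2^3 * 7 * 31.
φ(1736) = 1736 · (1 − 1/2) · (1 − 1/7) · (1 − 1/31)
       = 1736 · 180/434 = 720.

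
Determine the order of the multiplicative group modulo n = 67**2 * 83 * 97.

34809984

φ(67^2) = 67^1·(67−1) = 67·66 = 4422.
φ(83) = 83 − 1 = 82.
φ(97) = 97 − 1 = 96.
Since φ is multiplicative, φ(36140939) = 4422 · 82 · 96 = 34809984.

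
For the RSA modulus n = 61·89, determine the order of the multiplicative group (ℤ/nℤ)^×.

φ(5429) = 5429 · (1 − 1/61) · (1 − 1/89)
       = 5429 · 5280/5429 = 5280.

5280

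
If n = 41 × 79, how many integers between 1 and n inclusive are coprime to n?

3120

φ(3239) = 3239 · (1 − 1/41) · (1 − 1/79)
       = 3239 · 3120/3239 = 3120.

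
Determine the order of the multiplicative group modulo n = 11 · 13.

120

φ(143) = 143 · (1 − 1/11) · (1 − 1/13)
       = 143 · 120/143 = 120.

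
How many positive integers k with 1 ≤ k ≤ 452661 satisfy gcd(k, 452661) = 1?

258720

452661 = 3 * 11^2 * 29 * 43.
φ(3) = 3 − 1 = 2.
φ(11^2) = 11^1·(11−1) = 11·10 = 110.
φ(29) = 29 − 1 = 28.
φ(43) = 43 − 1 = 42.
φ(452661) = 2 × 110 × 28 × 42 = 258720.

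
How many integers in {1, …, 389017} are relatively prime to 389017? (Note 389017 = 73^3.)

383688

φ(389017) = 389017 · (1 − 1/73)
       = 389017 · 72/73 = 383688.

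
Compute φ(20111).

Factor 20111: 20111 = 7 * 13^2 * 17.
φ(20111) = 20111 · (1 − 1/7) · (1 − 1/13) · (1 − 1/17)
       = 20111 · 1152/1547 = 14976.

14976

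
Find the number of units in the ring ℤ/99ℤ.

60

Prime factorization: 99 = 3^2 × 11.
φ(99) = 99 · (1 − 1/3) · (1 − 1/11)
       = 99 · 20/33 = 60.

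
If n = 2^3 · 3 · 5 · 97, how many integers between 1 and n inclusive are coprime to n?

φ(2^3) = 2^2·(2−1) = 4·1 = 4.
φ(3) = 3 − 1 = 2.
φ(5) = 5 − 1 = 4.
φ(97) = 97 − 1 = 96.
Since φ is multiplicative, φ(11640) = 4 · 2 · 4 · 96 = 3072.

3072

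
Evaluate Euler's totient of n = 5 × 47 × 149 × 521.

φ(5) = 5 − 1 = 4.
φ(47) = 47 − 1 = 46.
φ(149) = 149 − 1 = 148.
φ(521) = 521 − 1 = 520.
Since φ is multiplicative, φ(18242815) = 4 · 46 · 148 · 520 = 14160640.

14160640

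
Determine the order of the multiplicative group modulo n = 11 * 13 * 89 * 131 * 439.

φ(731917043) = 731917043 · (1 − 1/11) · (1 − 1/13) · (1 − 1/89) · (1 − 1/131) · (1 − 1/439)
       = 731917043 · 601286400/731917043 = 601286400.

601286400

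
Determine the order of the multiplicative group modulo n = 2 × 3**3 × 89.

φ(4806) = 4806 · (1 − 1/2) · (1 − 1/3) · (1 − 1/89)
       = 4806 · 176/534 = 1584.

1584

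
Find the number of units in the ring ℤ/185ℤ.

Factor 185: 185 = 5 · 37.
φ(185) = 185 · (1 − 1/5) · (1 − 1/37)
       = 185 · 144/185 = 144.

144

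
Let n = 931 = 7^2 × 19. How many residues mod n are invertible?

756

φ(931) = 931 · (1 − 1/7) · (1 − 1/19)
       = 931 · 108/133 = 756.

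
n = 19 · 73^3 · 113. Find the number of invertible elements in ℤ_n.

φ(835219499) = 835219499 · (1 − 1/19) · (1 − 1/73) · (1 − 1/113)
       = 835219499 · 145152/156731 = 773515008.

773515008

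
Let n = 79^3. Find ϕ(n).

486798

φ(493039) = 493039 · (1 − 1/79)
       = 493039 · 78/79 = 486798.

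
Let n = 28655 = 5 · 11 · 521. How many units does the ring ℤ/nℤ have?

20800

φ(28655) = 28655 · (1 − 1/5) · (1 − 1/11) · (1 − 1/521)
       = 28655 · 20800/28655 = 20800.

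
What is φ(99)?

60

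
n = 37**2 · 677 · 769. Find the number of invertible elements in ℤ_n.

691531776

φ(37^2) = 37^1·(37−1) = 37·36 = 1332.
φ(677) = 677 − 1 = 676.
φ(769) = 769 − 1 = 768.
Since φ is multiplicative, φ(712719197) = 1332 · 676 · 768 = 691531776.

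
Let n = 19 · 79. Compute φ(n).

φ(19) = 19 − 1 = 18.
φ(79) = 79 − 1 = 78.
Multiply: 18 · 78 = 1404.

1404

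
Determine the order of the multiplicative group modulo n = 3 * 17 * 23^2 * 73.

1165824

φ(1969467) = 1969467 · (1 − 1/3) · (1 − 1/17) · (1 − 1/23) · (1 − 1/73)
       = 1969467 · 50688/85629 = 1165824.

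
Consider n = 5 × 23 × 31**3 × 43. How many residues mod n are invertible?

φ(147316495) = 147316495 · (1 − 1/5) · (1 − 1/23) · (1 − 1/31) · (1 − 1/43)
       = 147316495 · 110880/153295 = 106555680.

106555680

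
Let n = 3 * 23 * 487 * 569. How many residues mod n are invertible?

φ(3) = 3 − 1 = 2.
φ(23) = 23 − 1 = 22.
φ(487) = 487 − 1 = 486.
φ(569) = 569 − 1 = 568.
Multiply: 2 · 22 · 486 · 568 = 12146112.

12146112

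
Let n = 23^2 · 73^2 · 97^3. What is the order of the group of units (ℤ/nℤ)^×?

2402263125504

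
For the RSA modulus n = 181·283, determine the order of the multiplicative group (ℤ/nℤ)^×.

50760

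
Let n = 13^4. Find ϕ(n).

φ(28561) = 28561 · (1 − 1/13)
       = 28561 · 12/13 = 26364.

26364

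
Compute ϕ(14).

Factor 14: 14 = 2 × 7.
φ(14) = 14 · (1 − 1/2) · (1 − 1/7)
       = 14 · 6/14 = 6.

6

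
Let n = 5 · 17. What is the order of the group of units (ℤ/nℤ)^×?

64

φ(85) = 85 · (1 − 1/5) · (1 − 1/17)
       = 85 · 64/85 = 64.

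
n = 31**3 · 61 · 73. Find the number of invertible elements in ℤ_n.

124545600

φ(132659323) = 132659323 · (1 − 1/31) · (1 − 1/61) · (1 − 1/73)
       = 132659323 · 129600/138043 = 124545600.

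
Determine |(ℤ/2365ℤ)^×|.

1680

2365 = 5 · 11 · 43.
φ(2365) = 2365 · (1 − 1/5) · (1 − 1/11) · (1 − 1/43)
       = 2365 · 1680/2365 = 1680.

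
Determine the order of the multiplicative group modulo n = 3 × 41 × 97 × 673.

5160960

φ(3) = 3 − 1 = 2.
φ(41) = 41 − 1 = 40.
φ(97) = 97 − 1 = 96.
φ(673) = 673 − 1 = 672.
φ(8029563) = 2 × 40 × 96 × 672 = 5160960.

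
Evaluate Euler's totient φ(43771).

33696

First factor: 43771 = 7 · 13^2 · 37.
φ(7) = 7 − 1 = 6.
φ(13^2) = 13^1·(13−1) = 13·12 = 156.
φ(37) = 37 − 1 = 36.
Multiply: 6 · 156 · 36 = 33696.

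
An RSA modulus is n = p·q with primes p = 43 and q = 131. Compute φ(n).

5460

For distinct primes, φ(pq) = (p−1)(q−1) = 42 × 130 = 5460.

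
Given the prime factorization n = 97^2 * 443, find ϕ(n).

4115904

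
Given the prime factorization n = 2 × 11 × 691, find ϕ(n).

6900

φ(15202) = 15202 · (1 − 1/2) · (1 − 1/11) · (1 − 1/691)
       = 15202 · 6900/15202 = 6900.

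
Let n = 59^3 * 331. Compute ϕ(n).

66626340

φ(59^3) = 59^3 − 59^2 = 205379 − 3481 = 201898.
φ(331) = 331 − 1 = 330.
Multiply: 201898 · 330 = 66626340.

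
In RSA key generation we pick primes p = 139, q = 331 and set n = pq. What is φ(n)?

45540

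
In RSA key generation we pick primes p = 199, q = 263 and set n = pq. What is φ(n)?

For distinct primes, φ(pq) = (p−1)(q−1) = 198 × 262 = 51876.

51876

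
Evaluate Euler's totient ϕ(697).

Prime factorization: 697 = 17 × 41.
φ(697) = 697 · (1 − 1/17) · (1 − 1/41)
       = 697 · 640/697 = 640.

640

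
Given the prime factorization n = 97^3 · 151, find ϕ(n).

135489600

φ(97^3) = 97^3 − 97^2 = 912673 − 9409 = 903264.
φ(151) = 151 − 1 = 150.
φ(137813623) = 903264 × 150 = 135489600.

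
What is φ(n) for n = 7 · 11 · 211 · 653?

φ(7) = 7 − 1 = 6.
φ(11) = 11 − 1 = 10.
φ(211) = 211 − 1 = 210.
φ(653) = 653 − 1 = 652.
Multiply: 6 · 10 · 210 · 652 = 8215200.

8215200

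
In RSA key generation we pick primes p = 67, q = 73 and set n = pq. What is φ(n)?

4752

φ(n) = (p − 1)(q − 1) = (67−1)(73−1) = 66·72 = 4752.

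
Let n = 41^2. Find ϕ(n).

1640

φ(41^2) = 41^2 − 41^1 = 1681 − 41 = 1640.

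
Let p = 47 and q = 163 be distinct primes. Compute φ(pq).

7452

φ(7661) = 7661 · (1 − 1/47) · (1 − 1/163)
       = 7661 · 7452/7661 = 7452.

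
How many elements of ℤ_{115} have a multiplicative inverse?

88

115 = 5 * 23.
φ(5) = 5 − 1 = 4.
φ(23) = 23 − 1 = 22.
Since φ is multiplicative, φ(115) = 4 · 22 = 88.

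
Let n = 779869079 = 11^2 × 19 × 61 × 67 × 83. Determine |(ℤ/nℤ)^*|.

642945600

φ(11^2) = 11^2 − 11^1 = 121 − 11 = 110.
φ(19) = 19 − 1 = 18.
φ(61) = 61 − 1 = 60.
φ(67) = 67 − 1 = 66.
φ(83) = 83 − 1 = 82.
φ(779869079) = 110 × 18 × 60 × 66 × 82 = 642945600.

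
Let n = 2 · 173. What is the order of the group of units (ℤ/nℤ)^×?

172

φ(346) = 346 · (1 − 1/2) · (1 − 1/173)
       = 346 · 172/346 = 172.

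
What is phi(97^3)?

903264

φ(912673) = 912673 · (1 − 1/97)
       = 912673 · 96/97 = 903264.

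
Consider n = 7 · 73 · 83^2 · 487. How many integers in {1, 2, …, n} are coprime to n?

φ(7) = 7 − 1 = 6.
φ(73) = 73 − 1 = 72.
φ(83^2) = 83^2 − 83^1 = 6889 − 83 = 6806.
φ(487) = 487 − 1 = 486.
Multiply: 6 · 72 · 6806 · 486 = 1428933312.

1428933312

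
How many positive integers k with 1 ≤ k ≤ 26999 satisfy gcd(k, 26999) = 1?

21168

First factor: 26999 = 7**2 · 19 · 29.
φ(26999) = 26999 · (1 − 1/7) · (1 − 1/19) · (1 − 1/29)
       = 26999 · 3024/3857 = 21168.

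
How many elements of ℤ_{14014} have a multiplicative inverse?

5040

Prime factorization: 14014 = 2 * 7^2 * 11 * 13.
φ(2) = 2 − 1 = 1.
φ(7^2) = 7^1·(7−1) = 7·6 = 42.
φ(11) = 11 − 1 = 10.
φ(13) = 13 − 1 = 12.
φ(14014) = 1 × 42 × 10 × 12 = 5040.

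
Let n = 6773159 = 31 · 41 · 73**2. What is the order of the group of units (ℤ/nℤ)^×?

φ(31) = 31 − 1 = 30.
φ(41) = 41 − 1 = 40.
φ(73^2) = 73^2 − 73^1 = 5329 − 73 = 5256.
Multiply: 30 · 40 · 5256 = 6307200.

6307200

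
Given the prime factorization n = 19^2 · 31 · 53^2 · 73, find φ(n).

φ(2294792887) = 2294792887 · (1 − 1/19) · (1 − 1/31) · (1 − 1/53) · (1 − 1/73)
       = 2294792887 · 2021760/2278841 = 2035912320.

2035912320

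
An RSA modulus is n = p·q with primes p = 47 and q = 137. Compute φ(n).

φ(pq) = (p−1)(q−1) = 46 · 136 = 6256.

6256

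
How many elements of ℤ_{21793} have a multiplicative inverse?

21793 = 19 × 31 × 37.
φ(19) = 19 − 1 = 18.
φ(31) = 31 − 1 = 30.
φ(37) = 37 − 1 = 36.
φ(21793) = 18 × 30 × 36 = 19440.

19440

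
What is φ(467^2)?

φ(467^2) = 467^1·(467−1) = 467·466 = 217622.

217622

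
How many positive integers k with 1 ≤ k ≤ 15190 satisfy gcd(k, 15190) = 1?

5040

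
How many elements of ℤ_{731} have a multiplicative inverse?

731 = 17 * 43.
φ(731) = 731 · (1 − 1/17) · (1 − 1/43)
       = 731 · 672/731 = 672.

672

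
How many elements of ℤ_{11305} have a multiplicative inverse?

First factor: 11305 = 5 * 7 * 17 * 19.
φ(5) = 5 − 1 = 4.
φ(7) = 7 − 1 = 6.
φ(17) = 17 − 1 = 16.
φ(19) = 19 − 1 = 18.
Since φ is multiplicative, φ(11305) = 4 · 6 · 16 · 18 = 6912.

6912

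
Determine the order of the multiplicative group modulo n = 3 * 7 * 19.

φ(3) = 3 − 1 = 2.
φ(7) = 7 − 1 = 6.
φ(19) = 19 − 1 = 18.
Since φ is multiplicative, φ(399) = 2 · 6 · 18 = 216.

216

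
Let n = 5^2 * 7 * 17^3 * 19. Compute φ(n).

φ(16335725) = 16335725 · (1 − 1/5) · (1 − 1/7) · (1 − 1/17) · (1 − 1/19)
       = 16335725 · 6912/11305 = 9987840.

9987840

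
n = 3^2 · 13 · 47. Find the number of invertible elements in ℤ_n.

3312

φ(5499) = 5499 · (1 − 1/3) · (1 − 1/13) · (1 − 1/47)
       = 5499 · 1104/1833 = 3312.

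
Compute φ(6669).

3888

Prime factorization: 6669 = 3^3 × 13 × 19.
φ(6669) = 6669 · (1 − 1/3) · (1 − 1/13) · (1 − 1/19)
       = 6669 · 432/741 = 3888.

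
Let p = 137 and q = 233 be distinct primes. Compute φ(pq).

31552

φ(137) = 137 − 1 = 136.
φ(233) = 233 − 1 = 232.
φ(31921) = 136 × 232 = 31552.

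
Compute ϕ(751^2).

563250

φ(564001) = 564001 · (1 − 1/751)
       = 564001 · 750/751 = 563250.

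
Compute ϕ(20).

8

First factor: 20 = 2**2 × 5.
φ(20) = 20 · (1 − 1/2) · (1 − 1/5)
       = 20 · 4/10 = 8.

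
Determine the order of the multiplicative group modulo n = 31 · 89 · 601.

φ(1658159) = 1658159 · (1 − 1/31) · (1 − 1/89) · (1 − 1/601)
       = 1658159 · 1584000/1658159 = 1584000.

1584000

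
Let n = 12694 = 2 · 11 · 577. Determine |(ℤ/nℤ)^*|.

φ(2) = 2 − 1 = 1.
φ(11) = 11 − 1 = 10.
φ(577) = 577 − 1 = 576.
Multiply: 1 · 10 · 576 = 5760.

5760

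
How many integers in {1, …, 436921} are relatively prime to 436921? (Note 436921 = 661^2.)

φ(436921) = 436921 · (1 − 1/661)
       = 436921 · 660/661 = 436260.

436260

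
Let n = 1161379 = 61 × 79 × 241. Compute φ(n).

φ(1161379) = 1161379 · (1 − 1/61) · (1 − 1/79) · (1 − 1/241)
       = 1161379 · 1123200/1161379 = 1123200.

1123200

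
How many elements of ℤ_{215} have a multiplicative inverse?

215 = 5 · 43.
φ(215) = 215 · (1 − 1/5) · (1 − 1/43)
       = 215 · 168/215 = 168.

168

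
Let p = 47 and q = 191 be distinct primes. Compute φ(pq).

8740

φ(8977) = 8977 · (1 − 1/47) · (1 − 1/191)
       = 8977 · 8740/8977 = 8740.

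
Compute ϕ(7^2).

φ(49) = 49 · (1 − 1/7)
       = 49 · 6/7 = 42.

42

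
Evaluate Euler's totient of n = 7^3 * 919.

269892

φ(7^3) = 7^3 − 7^2 = 343 − 49 = 294.
φ(919) = 919 − 1 = 918.
Since φ is multiplicative, φ(315217) = 294 · 918 = 269892.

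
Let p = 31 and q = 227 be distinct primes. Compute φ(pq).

6780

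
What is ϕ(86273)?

72600

86273 = 11**2 × 23 × 31.
φ(11^2) = 11^2 − 11^1 = 121 − 11 = 110.
φ(23) = 23 − 1 = 22.
φ(31) = 31 − 1 = 30.
Multiply: 110 · 22 · 30 = 72600.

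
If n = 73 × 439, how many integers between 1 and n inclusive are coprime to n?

φ(32047) = 32047 · (1 − 1/73) · (1 − 1/439)
       = 32047 · 31536/32047 = 31536.

31536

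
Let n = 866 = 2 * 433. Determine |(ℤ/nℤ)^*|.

φ(866) = 866 · (1 − 1/2) · (1 − 1/433)
       = 866 · 432/866 = 432.

432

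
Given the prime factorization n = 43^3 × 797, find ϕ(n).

61815768

φ(63367079) = 63367079 · (1 − 1/43) · (1 − 1/797)
       = 63367079 · 33432/34271 = 61815768.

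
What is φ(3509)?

First factor: 3509 = 11^2 · 29.
φ(3509) = 3509 · (1 − 1/11) · (1 − 1/29)
       = 3509 · 280/319 = 3080.

3080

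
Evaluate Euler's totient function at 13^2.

φ(169) = 169 · (1 − 1/13)
       = 169 · 12/13 = 156.

156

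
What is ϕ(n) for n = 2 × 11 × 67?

660

φ(1474) = 1474 · (1 − 1/2) · (1 − 1/11) · (1 − 1/67)
       = 1474 · 660/1474 = 660.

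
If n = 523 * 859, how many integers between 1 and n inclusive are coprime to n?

φ(523) = 523 − 1 = 522.
φ(859) = 859 − 1 = 858.
Multiply: 522 · 858 = 447876.

447876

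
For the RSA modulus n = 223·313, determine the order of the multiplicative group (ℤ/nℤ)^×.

69264

φ(69799) = 69799 · (1 − 1/223) · (1 − 1/313)
       = 69799 · 69264/69799 = 69264.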